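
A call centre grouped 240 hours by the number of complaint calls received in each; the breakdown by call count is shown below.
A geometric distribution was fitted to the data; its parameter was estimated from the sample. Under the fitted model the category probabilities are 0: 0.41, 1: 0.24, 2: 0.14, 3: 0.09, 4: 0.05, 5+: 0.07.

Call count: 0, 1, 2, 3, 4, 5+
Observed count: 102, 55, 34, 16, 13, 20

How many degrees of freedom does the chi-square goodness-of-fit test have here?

4

There are k = 6 categories and 1 parameter estimated from the data, so df = 6 − 1 − 1 = 4.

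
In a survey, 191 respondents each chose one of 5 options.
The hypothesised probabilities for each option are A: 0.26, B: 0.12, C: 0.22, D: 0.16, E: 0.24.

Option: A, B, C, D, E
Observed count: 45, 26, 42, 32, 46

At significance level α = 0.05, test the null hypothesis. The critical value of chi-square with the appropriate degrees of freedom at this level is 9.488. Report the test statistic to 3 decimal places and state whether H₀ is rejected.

Expected counts E_i = n·p_i: 191×0.26 = 49.66, 191×0.12 = 22.92, 191×0.22 = 42.02, 191×0.16 = 30.56, 191×0.24 = 45.84.
cat         O        E   (O−E)²/E
A          45    49.66     0.4373
B          26    22.92     0.4139
C          42    42.02     0.0000
D          32    30.56     0.0679
E          46    45.84     0.0006
Sum = 0.920
df = 4. Since 0.920 < 9.488, we do not reject H₀.

0.920; do not reject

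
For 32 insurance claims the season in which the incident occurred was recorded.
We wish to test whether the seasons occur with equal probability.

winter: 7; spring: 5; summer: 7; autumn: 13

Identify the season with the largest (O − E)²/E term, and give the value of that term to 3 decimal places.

Expected count for each of the 4 categories: 32/4 = 8.
winter: (7 − 8)²/8 = 1/8 = 0.1250
spring: (5 − 8)²/8 = 9/8 = 1.1250
summer: (7 − 8)²/8 = 1/8 = 0.1250
autumn: (13 − 8)²/8 = 25/8 = 3.1250
The largest term is for autumn: 3.125.

autumn, 3.125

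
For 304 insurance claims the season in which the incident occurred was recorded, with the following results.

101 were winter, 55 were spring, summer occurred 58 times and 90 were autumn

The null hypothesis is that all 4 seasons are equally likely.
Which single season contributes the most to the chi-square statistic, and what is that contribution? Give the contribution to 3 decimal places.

winter, 8.224

Under H₀ each category has probability 1/4, so each expected count is 304/4 = 76.
χ² = (101−76)²/76 + (55−76)²/76 + (58−76)²/76 + (90−76)²/76
   = 8.2237 + 5.8026 + 4.2632 + 2.5789
The largest term is for winter: 8.224.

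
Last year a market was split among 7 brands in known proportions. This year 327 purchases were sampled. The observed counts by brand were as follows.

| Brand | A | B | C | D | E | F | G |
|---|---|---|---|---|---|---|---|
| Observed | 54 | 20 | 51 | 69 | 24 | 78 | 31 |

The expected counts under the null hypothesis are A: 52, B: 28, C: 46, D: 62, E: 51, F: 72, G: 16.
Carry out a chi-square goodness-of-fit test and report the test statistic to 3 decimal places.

32.553

A: (54 − 52)²/52 = 4/52 = 0.0769
B: (20 − 28)²/28 = 64/28 = 2.2857
C: (51 − 46)²/46 = 25/46 = 0.5435
D: (69 − 62)²/62 = 49/62 = 0.7903
E: (24 − 51)²/51 = 729/51 = 14.2941
F: (78 − 72)²/72 = 36/72 = 0.5000
G: (31 − 16)²/16 = 225/16 = 14.0625
Sum = 32.553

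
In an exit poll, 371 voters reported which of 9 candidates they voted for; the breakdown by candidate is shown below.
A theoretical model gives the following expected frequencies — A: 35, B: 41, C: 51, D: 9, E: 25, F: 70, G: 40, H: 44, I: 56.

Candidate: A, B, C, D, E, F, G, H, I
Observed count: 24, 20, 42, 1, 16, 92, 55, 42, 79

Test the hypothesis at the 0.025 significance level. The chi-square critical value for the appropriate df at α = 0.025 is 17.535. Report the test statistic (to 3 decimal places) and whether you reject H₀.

cat         O        E   (O−E)²/E
A          24       35     3.4571
B          20       41    10.7561
C          42       51     1.5882
D           1        9     7.1111
E          16       25     3.2400
F          92       70     6.9143
G          55       40     5.6250
H          42       44     0.0909
I          79       56     9.4464
Sum = 48.229
df = 8. Since 48.229 > 17.535, we reject H₀.

48.229; reject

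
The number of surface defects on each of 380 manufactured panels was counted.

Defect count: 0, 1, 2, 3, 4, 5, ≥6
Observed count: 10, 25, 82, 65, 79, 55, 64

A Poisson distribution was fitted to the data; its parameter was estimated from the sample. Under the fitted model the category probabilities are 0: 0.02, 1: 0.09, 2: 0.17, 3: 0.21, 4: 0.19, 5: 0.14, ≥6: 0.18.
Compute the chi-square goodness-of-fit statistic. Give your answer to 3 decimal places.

11.649

Expected counts E_i = n·p_i: 380×0.02 = 7.6, 380×0.09 = 34.2, 380×0.17 = 64.6, 380×0.21 = 79.8, 380×0.19 = 72.2, 380×0.14 = 53.2, 380×0.18 = 68.4.
cat         O        E   (O−E)²/E
0          10      7.6     0.7579
1          25     34.2     2.4749
2          82     64.6     4.6867
3          65     79.8     2.7449
4          79     72.2     0.6404
5          55     53.2     0.0609
≥6         64     68.4     0.2830
Sum = 11.649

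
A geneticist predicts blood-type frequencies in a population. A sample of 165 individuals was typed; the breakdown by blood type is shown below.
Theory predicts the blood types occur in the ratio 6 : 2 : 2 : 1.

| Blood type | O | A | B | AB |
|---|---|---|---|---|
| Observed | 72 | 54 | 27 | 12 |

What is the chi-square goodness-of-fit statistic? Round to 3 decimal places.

23.700

Ratio total = 11. Expected counts: 165×6/11 = 90, 165×2/11 = 30, 165×2/11 = 30, 165×1/11 = 15.
cat         O        E   (O−E)²/E
O          72       90     3.6000
A          54       30    19.2000
B          27       30     0.3000
AB         12       15     0.6000
Sum = 23.700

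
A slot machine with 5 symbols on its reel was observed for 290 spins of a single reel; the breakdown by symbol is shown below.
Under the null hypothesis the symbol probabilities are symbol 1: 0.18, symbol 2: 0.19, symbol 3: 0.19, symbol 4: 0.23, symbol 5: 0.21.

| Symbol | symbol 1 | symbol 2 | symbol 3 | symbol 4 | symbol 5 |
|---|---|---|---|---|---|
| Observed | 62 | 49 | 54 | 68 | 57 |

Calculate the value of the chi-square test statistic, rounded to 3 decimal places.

2.812

Expected counts E_i = n·p_i: 290×0.18 = 52.2, 290×0.19 = 55.1, 290×0.19 = 55.1, 290×0.23 = 66.7, 290×0.21 = 60.9.
symbol 1: (62 − 52.2)²/52.2 = 96.04/52.2 = 1.8398
symbol 2: (49 − 55.1)²/55.1 = 37.21/55.1 = 0.6753
symbol 3: (54 − 55.1)²/55.1 = 1.21/55.1 = 0.0220
symbol 4: (68 − 66.7)²/66.7 = 1.69/66.7 = 0.0253
symbol 5: (57 − 60.9)²/60.9 = 15.21/60.9 = 0.2498
Sum = 2.812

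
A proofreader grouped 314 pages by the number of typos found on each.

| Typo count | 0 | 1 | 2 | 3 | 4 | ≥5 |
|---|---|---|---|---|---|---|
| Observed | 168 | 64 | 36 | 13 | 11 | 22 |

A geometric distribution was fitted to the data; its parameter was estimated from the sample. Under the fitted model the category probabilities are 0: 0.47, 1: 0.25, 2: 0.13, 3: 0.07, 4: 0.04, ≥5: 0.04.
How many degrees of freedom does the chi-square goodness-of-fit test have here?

4

There are k = 6 categories and 1 parameter estimated from the data, so df = 6 − 1 − 1 = 4.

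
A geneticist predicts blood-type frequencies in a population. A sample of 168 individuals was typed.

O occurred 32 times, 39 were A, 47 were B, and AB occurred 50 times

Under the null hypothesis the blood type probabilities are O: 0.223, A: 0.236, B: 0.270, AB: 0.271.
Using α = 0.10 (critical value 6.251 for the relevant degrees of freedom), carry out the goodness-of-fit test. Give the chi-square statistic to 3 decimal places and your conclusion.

Expected counts E_i = n·p_i: 168×0.223 = 37.464, 168×0.236 = 39.648, 168×0.270 = 45.36, 168×0.271 = 45.528.
cat         O        E   (O−E)²/E
O          32   37.464     0.7969
A          39   39.648     0.0106
B          47    45.36     0.0593
AB         50   45.528     0.4393
Sum = 1.306
df = 3. Since 1.306 < 6.251, we do not reject H₀.

1.306; do not reject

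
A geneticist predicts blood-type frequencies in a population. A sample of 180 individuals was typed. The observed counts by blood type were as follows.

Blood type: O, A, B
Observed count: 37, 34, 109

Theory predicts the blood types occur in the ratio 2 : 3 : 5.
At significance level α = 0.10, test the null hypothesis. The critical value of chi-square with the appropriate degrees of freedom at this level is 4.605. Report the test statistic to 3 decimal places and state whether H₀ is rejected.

11.446; reject

Ratio total = 10. Expected counts: 180×2/10 = 36, 180×3/10 = 54, 180×5/10 = 90.
χ² = (37−36)²/36 + (34−54)²/54 + (109−90)²/90
   = 0.0278 + 7.4074 + 4.0111
Sum = 11.446
df = 2. Since 11.446 > 4.605, we reject H₀.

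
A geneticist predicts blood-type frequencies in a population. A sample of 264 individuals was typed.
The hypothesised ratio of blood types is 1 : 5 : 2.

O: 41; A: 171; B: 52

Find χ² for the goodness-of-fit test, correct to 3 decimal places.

Ratio total = 8. Expected counts: 264×1/8 = 33, 264×5/8 = 165, 264×2/8 = 66.
O: (41 − 33)²/33 = 64/33 = 1.9394
A: (171 − 165)²/165 = 36/165 = 0.2182
B: (52 − 66)²/66 = 196/66 = 2.9697
Sum = 5.127

5.127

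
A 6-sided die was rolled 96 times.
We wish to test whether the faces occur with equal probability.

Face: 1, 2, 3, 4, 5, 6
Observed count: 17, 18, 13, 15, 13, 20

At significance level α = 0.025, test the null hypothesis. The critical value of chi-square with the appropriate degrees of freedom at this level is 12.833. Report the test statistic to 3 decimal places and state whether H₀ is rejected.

2.500; do not reject

Under H₀ each category has probability 1/6, so each expected count is 96/6 = 16.
cat         O        E   (O−E)²/E
1          17       16     0.0625
2          18       16     0.2500
3          13       16     0.5625
4          15       16     0.0625
5          13       16     0.5625
6          20       16     1.0000
Sum = 2.500
df = 5. Since 2.500 < 12.833, we do not reject H₀.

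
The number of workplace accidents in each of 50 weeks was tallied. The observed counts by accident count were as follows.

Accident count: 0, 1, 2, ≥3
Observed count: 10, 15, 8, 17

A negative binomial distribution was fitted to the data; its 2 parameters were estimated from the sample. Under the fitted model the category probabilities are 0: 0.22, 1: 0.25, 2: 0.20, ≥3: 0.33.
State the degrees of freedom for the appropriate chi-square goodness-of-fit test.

1

There are k = 4 categories and 2 parameters estimated from the data, so df = 4 − 1 − 2 = 1.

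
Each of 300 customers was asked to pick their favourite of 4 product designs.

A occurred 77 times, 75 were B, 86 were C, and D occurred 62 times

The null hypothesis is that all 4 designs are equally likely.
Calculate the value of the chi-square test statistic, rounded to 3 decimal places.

3.920

Under H₀ each category has probability 1/4, so each expected count is 300/4 = 75.
cat         O        E   (O−E)²/E
A          77       75     0.0533
B          75       75     0.0000
C          86       75     1.6133
D          62       75     2.2533
Sum = 3.920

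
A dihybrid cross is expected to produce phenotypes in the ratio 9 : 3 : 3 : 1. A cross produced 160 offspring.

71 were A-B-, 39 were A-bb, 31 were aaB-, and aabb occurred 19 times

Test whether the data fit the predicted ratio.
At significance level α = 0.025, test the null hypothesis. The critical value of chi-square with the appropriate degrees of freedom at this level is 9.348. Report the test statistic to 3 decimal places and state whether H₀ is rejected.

14.844; reject

Ratio total = 16. Expected counts: 160×9/16 = 90, 160×3/16 = 30, 160×3/16 = 30, 160×1/16 = 10.
χ² = (71−90)²/90 + (39−30)²/30 + (31−30)²/30 + (19−10)²/10
   = 4.0111 + 2.7000 + 0.0333 + 8.1000
Sum = 14.844
df = 3. Since 14.844 > 9.348, we reject H₀.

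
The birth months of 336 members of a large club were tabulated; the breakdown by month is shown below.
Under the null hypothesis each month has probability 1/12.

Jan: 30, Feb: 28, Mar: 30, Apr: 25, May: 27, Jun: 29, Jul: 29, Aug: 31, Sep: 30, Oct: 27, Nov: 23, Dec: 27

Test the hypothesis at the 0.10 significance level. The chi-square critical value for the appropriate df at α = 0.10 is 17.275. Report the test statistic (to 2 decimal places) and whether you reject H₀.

2.14; do not reject

Under H₀ each category has probability 1/12, so each expected count is 336/12 = 28.
χ² = (30−28)²/28 + (28−28)²/28 + (30−28)²/28 + (25−28)²/28 + (27−28)²/28 + (29−28)²/28 + (29−28)²/28 + (31−28)²/28 + (30−28)²/28 + (27−28)²/28 + (23−28)²/28 + (27−28)²/28
   = 0.143 + 0.000 + 0.143 + 0.321 + 0.036 + 0.036 + 0.036 + 0.321 + 0.143 + 0.036 + 0.893 + 0.036
Sum = 2.14
df = 11. Since 2.14 < 17.275, we do not reject H₀.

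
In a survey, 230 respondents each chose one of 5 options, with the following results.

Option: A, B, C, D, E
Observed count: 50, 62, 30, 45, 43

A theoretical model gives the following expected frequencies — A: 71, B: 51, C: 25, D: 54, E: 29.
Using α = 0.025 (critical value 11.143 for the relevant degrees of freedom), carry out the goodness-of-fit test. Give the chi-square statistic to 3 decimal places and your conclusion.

17.842; reject

A: (50 − 71)²/71 = 441/71 = 6.2113
B: (62 − 51)²/51 = 121/51 = 2.3725
C: (30 − 25)²/25 = 25/25 = 1.0000
D: (45 − 54)²/54 = 81/54 = 1.5000
E: (43 − 29)²/29 = 196/29 = 6.7586
Sum = 17.842
df = 4. Since 17.842 > 11.143, we reject H₀.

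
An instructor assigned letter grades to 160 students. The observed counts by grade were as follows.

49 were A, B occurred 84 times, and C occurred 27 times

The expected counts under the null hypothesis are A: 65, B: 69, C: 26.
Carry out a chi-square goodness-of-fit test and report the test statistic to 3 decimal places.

χ² = (49−65)²/65 + (84−69)²/69 + (27−26)²/26
   = 3.9385 + 3.2609 + 0.0385
Sum = 7.238

7.238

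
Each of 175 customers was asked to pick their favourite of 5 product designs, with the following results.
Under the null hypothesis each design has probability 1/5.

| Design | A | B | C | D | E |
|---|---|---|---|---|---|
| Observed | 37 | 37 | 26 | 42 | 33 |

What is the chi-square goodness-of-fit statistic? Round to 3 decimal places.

Under H₀ each category has probability 1/5, so each expected count is 175/5 = 35.
cat         O        E   (O−E)²/E
A          37       35     0.1143
B          37       35     0.1143
C          26       35     2.3143
D          42       35     1.4000
E          33       35     0.1143
Sum = 4.057

4.057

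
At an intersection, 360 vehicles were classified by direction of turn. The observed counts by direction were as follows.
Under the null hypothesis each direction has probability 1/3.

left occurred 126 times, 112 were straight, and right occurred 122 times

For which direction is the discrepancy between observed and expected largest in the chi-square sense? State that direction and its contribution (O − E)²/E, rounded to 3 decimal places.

straight, 0.533

Under H₀ each category has probability 1/3, so each expected count is 360/3 = 120.
left: (126 − 120)²/120 = 36/120 = 0.3000
straight: (112 − 120)²/120 = 64/120 = 0.5333
right: (122 − 120)²/120 = 4/120 = 0.0333
The largest term is for straight: 0.533.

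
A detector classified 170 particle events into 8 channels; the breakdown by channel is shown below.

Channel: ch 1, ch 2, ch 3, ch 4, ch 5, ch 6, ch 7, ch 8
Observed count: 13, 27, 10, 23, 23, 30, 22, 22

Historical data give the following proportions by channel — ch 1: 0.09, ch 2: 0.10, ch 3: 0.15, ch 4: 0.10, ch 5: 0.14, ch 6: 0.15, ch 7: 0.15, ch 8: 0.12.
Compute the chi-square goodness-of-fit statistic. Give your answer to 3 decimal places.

Expected counts E_i = n·p_i: 170×0.09 = 15.3, 170×0.10 = 17, 170×0.15 = 25.5, 170×0.10 = 17, 170×0.14 = 23.8, 170×0.15 = 25.5, 170×0.15 = 25.5, 170×0.12 = 20.4.
cat         O        E   (O−E)²/E
ch 1       13     15.3     0.3458
ch 2       27       17     5.8824
ch 3       10     25.5     9.4216
ch 4       23       17     2.1176
ch 5       23     23.8     0.0269
ch 6       30     25.5     0.7941
ch 7       22     25.5     0.4804
ch 8       22     20.4     0.1255
Sum = 19.194

19.194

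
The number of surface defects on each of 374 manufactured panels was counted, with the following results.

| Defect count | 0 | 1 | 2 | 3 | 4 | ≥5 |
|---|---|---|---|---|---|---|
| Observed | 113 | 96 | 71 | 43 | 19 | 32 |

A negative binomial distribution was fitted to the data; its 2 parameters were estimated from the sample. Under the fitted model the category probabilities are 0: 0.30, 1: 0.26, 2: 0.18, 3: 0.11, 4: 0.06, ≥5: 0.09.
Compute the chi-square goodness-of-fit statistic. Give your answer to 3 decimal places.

Expected counts E_i = n·p_i: 374×0.30 = 112.2, 374×0.26 = 97.24, 374×0.18 = 67.32, 374×0.11 = 41.14, 374×0.06 = 22.44, 374×0.09 = 33.66.
0: (113 − 112.2)²/112.2 = 0.64/112.2 = 0.0057
1: (96 − 97.24)²/97.24 = 1.5376/97.24 = 0.0158
2: (71 − 67.32)²/67.32 = 13.5424/67.32 = 0.2012
3: (43 − 41.14)²/41.14 = 3.4596/41.14 = 0.0841
4: (19 − 22.44)²/22.44 = 11.8336/22.44 = 0.5273
≥5: (32 − 33.66)²/33.66 = 2.7556/33.66 = 0.0819
Sum = 0.916

0.916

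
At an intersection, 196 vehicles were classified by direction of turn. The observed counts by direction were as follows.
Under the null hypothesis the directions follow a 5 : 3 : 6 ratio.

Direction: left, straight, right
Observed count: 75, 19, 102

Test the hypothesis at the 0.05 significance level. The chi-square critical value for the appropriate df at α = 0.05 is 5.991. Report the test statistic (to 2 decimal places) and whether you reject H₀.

Ratio total = 14. Expected counts: 196×5/14 = 70, 196×3/14 = 42, 196×6/14 = 84.
cat           O        E   (O−E)²/E
left         75       70      0.357
straight     19       42     12.595
right       102       84      3.857
Sum = 16.81
df = 2. Since 16.81 > 5.991, we reject H₀.

16.81; reject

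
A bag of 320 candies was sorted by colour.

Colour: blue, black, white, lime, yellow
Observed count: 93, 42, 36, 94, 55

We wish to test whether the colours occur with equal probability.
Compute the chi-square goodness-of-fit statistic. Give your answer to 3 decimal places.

48.281

Under H₀ each category has probability 1/5, so each expected count is 320/5 = 64.
χ² = (93−64)²/64 + (42−64)²/64 + (36−64)²/64 + (94−64)²/64 + (55−64)²/64
   = 13.1406 + 7.5625 + 12.2500 + 14.0625 + 1.2656
Sum = 48.281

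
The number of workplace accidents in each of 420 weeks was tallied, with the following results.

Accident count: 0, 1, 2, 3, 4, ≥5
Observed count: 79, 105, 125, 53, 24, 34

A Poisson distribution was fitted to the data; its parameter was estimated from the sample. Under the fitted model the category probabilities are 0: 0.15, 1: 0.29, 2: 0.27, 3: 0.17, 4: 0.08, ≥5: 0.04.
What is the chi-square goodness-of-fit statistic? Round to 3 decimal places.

32.661

Expected counts E_i = n·p_i: 420×0.15 = 63, 420×0.29 = 121.8, 420×0.27 = 113.4, 420×0.17 = 71.4, 420×0.08 = 33.6, 420×0.04 = 16.8.
χ² = (79−63)²/63 + (105−121.8)²/121.8 + (125−113.4)²/113.4 + (53−71.4)²/71.4 + (24−33.6)²/33.6 + (34−16.8)²/16.8
   = 4.0635 + 2.3172 + 1.1866 + 4.7417 + 2.7429 + 17.6095
Sum = 32.661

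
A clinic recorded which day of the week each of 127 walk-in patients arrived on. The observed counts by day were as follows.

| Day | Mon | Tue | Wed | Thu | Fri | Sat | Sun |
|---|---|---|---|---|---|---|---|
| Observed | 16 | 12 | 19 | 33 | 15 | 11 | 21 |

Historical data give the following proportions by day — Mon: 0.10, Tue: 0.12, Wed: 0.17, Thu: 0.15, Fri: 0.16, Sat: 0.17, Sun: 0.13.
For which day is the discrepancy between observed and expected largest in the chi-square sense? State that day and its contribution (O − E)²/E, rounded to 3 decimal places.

Expected counts E_i = n·p_i: 127×0.10 = 12.7, 127×0.12 = 15.24, 127×0.17 = 21.59, 127×0.15 = 19.05, 127×0.16 = 20.32, 127×0.17 = 21.59, 127×0.13 = 16.51.
cat         O        E   (O−E)²/E
Mon        16     12.7     0.8575
Tue        12    15.24     0.6888
Wed        19    21.59     0.3107
Thu        33    19.05    10.2154
Fri        15    20.32     1.3928
Sat        11    21.59     5.1944
Sun        21    16.51     1.2211
The largest term is for Thu: 10.215.

Thu, 10.215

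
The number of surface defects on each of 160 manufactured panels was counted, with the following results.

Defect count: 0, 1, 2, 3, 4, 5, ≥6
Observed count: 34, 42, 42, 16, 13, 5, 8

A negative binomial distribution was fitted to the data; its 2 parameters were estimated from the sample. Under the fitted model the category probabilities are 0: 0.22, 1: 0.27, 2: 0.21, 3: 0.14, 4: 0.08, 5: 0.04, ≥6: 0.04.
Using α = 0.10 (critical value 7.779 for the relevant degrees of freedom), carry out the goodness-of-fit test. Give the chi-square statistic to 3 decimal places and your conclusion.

4.712; do not reject

Expected counts E_i = n·p_i: 160×0.22 = 35.2, 160×0.27 = 43.2, 160×0.21 = 33.6, 160×0.14 = 22.4, 160×0.08 = 12.8, 160×0.04 = 6.4, 160×0.04 = 6.4.
cat         O        E   (O−E)²/E
0          34     35.2     0.0409
1          42     43.2     0.0333
2          42     33.6     2.1000
3          16     22.4     1.8286
4          13     12.8     0.0031
5           5      6.4     0.3063
≥6          8      6.4     0.4000
Sum = 4.712
df = 4. Since 4.712 < 7.779, we do not reject H₀.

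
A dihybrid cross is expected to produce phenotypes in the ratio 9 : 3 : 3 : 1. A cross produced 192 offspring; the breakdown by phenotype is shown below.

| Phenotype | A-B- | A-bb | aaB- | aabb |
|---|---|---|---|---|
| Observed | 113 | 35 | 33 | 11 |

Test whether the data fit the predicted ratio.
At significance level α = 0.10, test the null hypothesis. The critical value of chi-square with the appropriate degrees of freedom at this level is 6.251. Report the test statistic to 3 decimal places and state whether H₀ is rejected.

0.593; do not reject

Ratio total = 16. Expected counts: 192×9/16 = 108, 192×3/16 = 36, 192×3/16 = 36, 192×1/16 = 12.
A-B-: (113 − 108)²/108 = 25/108 = 0.2315
A-bb: (35 − 36)²/36 = 1/36 = 0.0278
aaB-: (33 − 36)²/36 = 9/36 = 0.2500
aabb: (11 − 12)²/12 = 1/12 = 0.0833
Sum = 0.593
df = 3. Since 0.593 < 6.251, we do not reject H₀.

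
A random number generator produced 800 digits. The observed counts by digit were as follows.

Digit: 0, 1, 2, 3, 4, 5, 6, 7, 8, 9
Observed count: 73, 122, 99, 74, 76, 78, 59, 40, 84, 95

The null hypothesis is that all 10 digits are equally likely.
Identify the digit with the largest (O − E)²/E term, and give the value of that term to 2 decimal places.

Under H₀ each category has probability 1/10, so each expected count is 800/10 = 80.
0: (73 − 80)²/80 = 49/80 = 0.613
1: (122 − 80)²/80 = 1764/80 = 22.050
2: (99 − 80)²/80 = 361/80 = 4.513
3: (74 − 80)²/80 = 36/80 = 0.450
4: (76 − 80)²/80 = 16/80 = 0.200
5: (78 − 80)²/80 = 4/80 = 0.050
6: (59 − 80)²/80 = 441/80 = 5.513
7: (40 − 80)²/80 = 1600/80 = 20.000
8: (84 − 80)²/80 = 16/80 = 0.200
9: (95 − 80)²/80 = 225/80 = 2.813
The largest term is for 1: 22.05.

1, 22.05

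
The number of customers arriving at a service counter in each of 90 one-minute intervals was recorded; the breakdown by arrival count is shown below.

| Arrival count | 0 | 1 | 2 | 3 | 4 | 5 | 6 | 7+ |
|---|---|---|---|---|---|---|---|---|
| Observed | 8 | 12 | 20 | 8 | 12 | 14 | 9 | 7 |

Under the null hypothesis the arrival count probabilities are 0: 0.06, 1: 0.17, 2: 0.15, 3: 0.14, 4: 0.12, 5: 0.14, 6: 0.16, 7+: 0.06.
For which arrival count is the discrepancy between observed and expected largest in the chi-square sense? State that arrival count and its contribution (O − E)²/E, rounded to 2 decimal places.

2, 3.13

Expected counts E_i = n·p_i: 90×0.06 = 5.4, 90×0.17 = 15.3, 90×0.15 = 13.5, 90×0.14 = 12.6, 90×0.12 = 10.8, 90×0.14 = 12.6, 90×0.16 = 14.4, 90×0.06 = 5.4.
χ² = (8−5.4)²/5.4 + (12−15.3)²/15.3 + (20−13.5)²/13.5 + (8−12.6)²/12.6 + (12−10.8)²/10.8 + (14−12.6)²/12.6 + (9−14.4)²/14.4 + (7−5.4)²/5.4
   = 1.252 + 0.712 + 3.130 + 1.679 + 0.133 + 0.156 + 2.025 + 0.474
The largest term is for 2: 3.13.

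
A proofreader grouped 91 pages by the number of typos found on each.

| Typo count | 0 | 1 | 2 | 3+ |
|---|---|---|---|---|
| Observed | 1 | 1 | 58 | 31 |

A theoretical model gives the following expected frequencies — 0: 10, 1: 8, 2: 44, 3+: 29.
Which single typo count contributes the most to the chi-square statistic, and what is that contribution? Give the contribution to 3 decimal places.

0, 8.100

χ² = (1−10)²/10 + (1−8)²/8 + (58−44)²/44 + (31−29)²/29
   = 8.1000 + 6.1250 + 4.4545 + 0.1379
The largest term is for 0: 8.100.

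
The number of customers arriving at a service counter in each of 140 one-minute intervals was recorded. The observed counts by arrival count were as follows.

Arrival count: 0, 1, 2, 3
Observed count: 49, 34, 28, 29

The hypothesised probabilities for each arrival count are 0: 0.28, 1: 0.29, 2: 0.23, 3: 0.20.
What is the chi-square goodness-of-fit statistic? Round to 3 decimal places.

Expected counts E_i = n·p_i: 140×0.28 = 39.2, 140×0.29 = 40.6, 140×0.23 = 32.2, 140×0.20 = 28.
χ² = (49−39.2)²/39.2 + (34−40.6)²/40.6 + (28−32.2)²/32.2 + (29−28)²/28
   = 2.4500 + 1.0729 + 0.5478 + 0.0357
Sum = 4.106

4.106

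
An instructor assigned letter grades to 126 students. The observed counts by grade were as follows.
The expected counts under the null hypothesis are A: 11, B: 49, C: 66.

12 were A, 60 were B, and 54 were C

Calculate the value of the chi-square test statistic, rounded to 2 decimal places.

4.74

cat         O        E   (O−E)²/E
A          12       11      0.091
B          60       49      2.469
C          54       66      2.182
Sum = 4.74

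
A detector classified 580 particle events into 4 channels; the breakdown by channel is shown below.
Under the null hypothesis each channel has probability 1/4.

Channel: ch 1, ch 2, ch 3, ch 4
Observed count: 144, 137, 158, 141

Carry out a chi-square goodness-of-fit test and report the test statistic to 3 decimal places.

Under H₀ each category has probability 1/4, so each expected count is 580/4 = 145.
cat         O        E   (O−E)²/E
ch 1      144      145     0.0069
ch 2      137      145     0.4414
ch 3      158      145     1.1655
ch 4      141      145     0.1103
Sum = 1.724

1.724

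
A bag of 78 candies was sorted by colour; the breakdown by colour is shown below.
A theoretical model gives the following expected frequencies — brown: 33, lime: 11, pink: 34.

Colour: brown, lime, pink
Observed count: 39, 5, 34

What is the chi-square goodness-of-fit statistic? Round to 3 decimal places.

cat         O        E   (O−E)²/E
brown      39       33     1.0909
lime        5       11     3.2727
pink       34       34     0.0000
Sum = 4.364

4.364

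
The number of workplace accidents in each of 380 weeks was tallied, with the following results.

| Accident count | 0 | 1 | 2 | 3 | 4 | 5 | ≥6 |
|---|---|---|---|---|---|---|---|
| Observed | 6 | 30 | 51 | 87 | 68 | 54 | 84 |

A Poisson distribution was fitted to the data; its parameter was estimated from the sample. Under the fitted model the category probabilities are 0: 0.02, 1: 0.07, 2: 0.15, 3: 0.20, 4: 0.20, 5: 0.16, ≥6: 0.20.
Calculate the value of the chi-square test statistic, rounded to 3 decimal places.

Expected counts E_i = n·p_i: 380×0.02 = 7.6, 380×0.07 = 26.6, 380×0.15 = 57, 380×0.20 = 76, 380×0.20 = 76, 380×0.16 = 60.8, 380×0.20 = 76.
0: (6 − 7.6)²/7.6 = 2.56/7.6 = 0.3368
1: (30 − 26.6)²/26.6 = 11.56/26.6 = 0.4346
2: (51 − 57)²/57 = 36/57 = 0.6316
3: (87 − 76)²/76 = 121/76 = 1.5921
4: (68 − 76)²/76 = 64/76 = 0.8421
5: (54 − 60.8)²/60.8 = 46.24/60.8 = 0.7605
≥6: (84 − 76)²/76 = 64/76 = 0.8421
Sum = 5.440

5.440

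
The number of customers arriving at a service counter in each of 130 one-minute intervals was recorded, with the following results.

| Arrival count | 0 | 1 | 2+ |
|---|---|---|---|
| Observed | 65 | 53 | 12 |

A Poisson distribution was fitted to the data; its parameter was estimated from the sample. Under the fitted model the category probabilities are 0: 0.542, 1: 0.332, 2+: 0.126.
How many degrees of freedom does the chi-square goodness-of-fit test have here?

There are k = 3 categories and 1 parameter estimated from the data, so df = 3 − 1 − 1 = 1.

1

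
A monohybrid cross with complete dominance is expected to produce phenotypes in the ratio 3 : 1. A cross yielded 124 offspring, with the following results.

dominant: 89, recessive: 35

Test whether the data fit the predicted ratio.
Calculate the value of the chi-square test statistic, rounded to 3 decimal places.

Ratio total = 4. Expected counts: 124×3/4 = 93, 124×1/4 = 31.
dominant: (89 − 93)²/93 = 16/93 = 0.1720
recessive: (35 − 31)²/31 = 16/31 = 0.5161
Sum = 0.688

0.688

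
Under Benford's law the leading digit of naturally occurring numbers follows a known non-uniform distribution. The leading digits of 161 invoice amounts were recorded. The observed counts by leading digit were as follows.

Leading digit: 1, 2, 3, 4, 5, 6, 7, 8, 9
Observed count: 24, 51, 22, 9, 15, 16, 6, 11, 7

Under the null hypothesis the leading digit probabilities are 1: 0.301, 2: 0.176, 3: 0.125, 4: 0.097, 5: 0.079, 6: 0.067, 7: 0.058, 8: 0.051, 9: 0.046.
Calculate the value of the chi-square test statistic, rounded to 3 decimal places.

Expected counts E_i = n·p_i: 161×0.301 = 48.461, 161×0.176 = 28.336, 161×0.125 = 20.125, 161×0.097 = 15.617, 161×0.079 = 12.719, 161×0.067 = 10.787, 161×0.058 = 9.338, 161×0.051 = 8.211, 161×0.046 = 7.406.
χ² = (24−48.461)²/48.461 + (51−28.336)²/28.336 + (22−20.125)²/20.125 + (9−15.617)²/15.617 + (15−12.719)²/12.719 + (16−10.787)²/10.787 + (6−9.338)²/9.338 + (11−8.211)²/8.211 + (7−7.406)²/7.406
   = 12.3468 + 18.1274 + 0.1747 + 2.8037 + 0.4091 + 2.5193 + 1.1932 + 0.9473 + 0.0223
Sum = 38.544

38.544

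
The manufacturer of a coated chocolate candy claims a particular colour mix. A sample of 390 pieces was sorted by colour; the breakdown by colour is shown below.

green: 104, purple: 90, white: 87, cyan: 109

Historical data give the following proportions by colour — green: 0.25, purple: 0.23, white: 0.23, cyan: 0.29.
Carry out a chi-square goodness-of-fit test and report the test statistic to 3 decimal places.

0.664

Expected counts E_i = n·p_i: 390×0.25 = 97.5, 390×0.23 = 89.7, 390×0.23 = 89.7, 390×0.29 = 113.1.
green: (104 − 97.5)²/97.5 = 42.25/97.5 = 0.4333
purple: (90 − 89.7)²/89.7 = 0.09/89.7 = 0.0010
white: (87 − 89.7)²/89.7 = 7.29/89.7 = 0.0813
cyan: (109 − 113.1)²/113.1 = 16.81/113.1 = 0.1486
Sum = 0.664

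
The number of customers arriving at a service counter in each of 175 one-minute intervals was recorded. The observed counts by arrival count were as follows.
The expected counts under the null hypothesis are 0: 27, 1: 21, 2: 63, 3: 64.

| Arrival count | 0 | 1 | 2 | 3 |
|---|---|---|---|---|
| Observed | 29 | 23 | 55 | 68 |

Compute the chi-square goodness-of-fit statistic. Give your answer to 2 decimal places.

cat         O        E   (O−E)²/E
0          29       27      0.148
1          23       21      0.190
2          55       63      1.016
3          68       64      0.250
Sum = 1.60

1.60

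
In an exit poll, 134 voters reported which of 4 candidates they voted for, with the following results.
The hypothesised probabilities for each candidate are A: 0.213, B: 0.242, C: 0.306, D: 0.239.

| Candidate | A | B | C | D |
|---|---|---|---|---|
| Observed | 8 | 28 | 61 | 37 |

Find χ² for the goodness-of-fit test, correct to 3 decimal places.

Expected counts E_i = n·p_i: 134×0.213 = 28.542, 134×0.242 = 32.428, 134×0.306 = 41.004, 134×0.239 = 32.026.
χ² = (8−28.542)²/28.542 + (28−32.428)²/32.428 + (61−41.004)²/41.004 + (37−32.026)²/32.026
   = 14.7843 + 0.6046 + 9.7512 + 0.7725
Sum = 25.913

25.913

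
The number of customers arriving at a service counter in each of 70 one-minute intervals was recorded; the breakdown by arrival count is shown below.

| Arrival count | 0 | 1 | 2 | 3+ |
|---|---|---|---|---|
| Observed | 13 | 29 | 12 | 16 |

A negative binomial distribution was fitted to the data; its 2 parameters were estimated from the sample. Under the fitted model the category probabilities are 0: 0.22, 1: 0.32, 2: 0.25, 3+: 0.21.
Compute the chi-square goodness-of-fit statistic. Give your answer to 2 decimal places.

4.16

Expected counts E_i = n·p_i: 70×0.22 = 15.4, 70×0.32 = 22.4, 70×0.25 = 17.5, 70×0.21 = 14.7.
χ² = (13−15.4)²/15.4 + (29−22.4)²/22.4 + (12−17.5)²/17.5 + (16−14.7)²/14.7
   = 0.374 + 1.945 + 1.729 + 0.115
Sum = 4.16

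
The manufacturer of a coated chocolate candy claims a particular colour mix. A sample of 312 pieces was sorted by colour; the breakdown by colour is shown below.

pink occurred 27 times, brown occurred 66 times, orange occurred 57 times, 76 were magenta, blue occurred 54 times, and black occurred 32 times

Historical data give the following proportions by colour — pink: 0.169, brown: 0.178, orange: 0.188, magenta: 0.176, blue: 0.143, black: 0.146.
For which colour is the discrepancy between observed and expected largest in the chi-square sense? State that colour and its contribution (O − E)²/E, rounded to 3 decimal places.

Expected counts E_i = n·p_i: 312×0.169 = 52.728, 312×0.178 = 55.536, 312×0.188 = 58.656, 312×0.176 = 54.912, 312×0.143 = 44.616, 312×0.146 = 45.552.
pink: (27 − 52.728)²/52.728 = 661.929984/52.728 = 12.5537
brown: (66 − 55.536)²/55.536 = 109.495296/55.536 = 1.9716
orange: (57 − 58.656)²/58.656 = 2.742336/58.656 = 0.0468
magenta: (76 − 54.912)²/54.912 = 444.703744/54.912 = 8.0985
blue: (54 − 44.616)²/44.616 = 88.059456/44.616 = 1.9737
black: (32 − 45.552)²/45.552 = 183.656704/45.552 = 4.0318
The largest term is for pink: 12.554.

pink, 12.554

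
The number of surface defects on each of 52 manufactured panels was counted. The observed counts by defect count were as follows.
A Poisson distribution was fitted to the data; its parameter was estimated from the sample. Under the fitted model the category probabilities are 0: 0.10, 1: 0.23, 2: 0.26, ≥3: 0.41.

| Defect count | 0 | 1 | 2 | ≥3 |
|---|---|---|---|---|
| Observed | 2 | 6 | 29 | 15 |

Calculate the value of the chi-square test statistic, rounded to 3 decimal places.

24.537

Expected counts E_i = n·p_i: 52×0.10 = 5.2, 52×0.23 = 11.96, 52×0.26 = 13.52, 52×0.41 = 21.32.
0: (2 − 5.2)²/5.2 = 10.24/5.2 = 1.9692
1: (6 − 11.96)²/11.96 = 35.5216/11.96 = 2.9700
2: (29 − 13.52)²/13.52 = 239.6304/13.52 = 17.7241
≥3: (15 − 21.32)²/21.32 = 39.9424/21.32 = 1.8735
Sum = 24.537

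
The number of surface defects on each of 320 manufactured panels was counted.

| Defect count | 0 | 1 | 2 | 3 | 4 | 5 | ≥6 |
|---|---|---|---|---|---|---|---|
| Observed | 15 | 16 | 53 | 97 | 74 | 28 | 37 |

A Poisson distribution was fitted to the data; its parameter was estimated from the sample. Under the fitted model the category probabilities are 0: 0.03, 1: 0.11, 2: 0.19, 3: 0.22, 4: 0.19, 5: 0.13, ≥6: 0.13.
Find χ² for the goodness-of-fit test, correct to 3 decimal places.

32.382

Expected counts E_i = n·p_i: 320×0.03 = 9.6, 320×0.11 = 35.2, 320×0.19 = 60.8, 320×0.22 = 70.4, 320×0.19 = 60.8, 320×0.13 = 41.6, 320×0.13 = 41.6.
0: (15 − 9.6)²/9.6 = 29.16/9.6 = 3.0375
1: (16 − 35.2)²/35.2 = 368.64/35.2 = 10.4727
2: (53 − 60.8)²/60.8 = 60.84/60.8 = 1.0007
3: (97 − 70.4)²/70.4 = 707.56/70.4 = 10.0506
4: (74 − 60.8)²/60.8 = 174.24/60.8 = 2.8658
5: (28 − 41.6)²/41.6 = 184.96/41.6 = 4.4462
≥6: (37 − 41.6)²/41.6 = 21.16/41.6 = 0.5087
Sum = 32.382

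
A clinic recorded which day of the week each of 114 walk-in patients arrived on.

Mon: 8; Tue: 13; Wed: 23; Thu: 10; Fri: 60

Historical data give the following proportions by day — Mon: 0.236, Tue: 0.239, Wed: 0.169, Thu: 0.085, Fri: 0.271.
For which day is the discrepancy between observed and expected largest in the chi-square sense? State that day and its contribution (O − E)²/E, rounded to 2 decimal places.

Expected counts E_i = n·p_i: 114×0.236 = 26.904, 114×0.239 = 27.246, 114×0.169 = 19.266, 114×0.085 = 9.69, 114×0.271 = 30.894.
χ² = (8−26.904)²/26.904 + (13−27.246)²/27.246 + (23−19.266)²/19.266 + (10−9.69)²/9.69 + (60−30.894)²/30.894
   = 13.283 + 7.449 + 0.724 + 0.010 + 27.421
The largest term is for Fri: 27.42.

Fri, 27.42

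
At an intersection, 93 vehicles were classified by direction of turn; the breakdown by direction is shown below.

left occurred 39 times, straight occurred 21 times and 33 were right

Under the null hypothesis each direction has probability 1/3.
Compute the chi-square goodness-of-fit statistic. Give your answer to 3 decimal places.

Under H₀ each category has probability 1/3, so each expected count is 93/3 = 31.
cat           O        E   (O−E)²/E
left         39       31     2.0645
straight     21       31     3.2258
right        33       31     0.1290
Sum = 5.419

5.419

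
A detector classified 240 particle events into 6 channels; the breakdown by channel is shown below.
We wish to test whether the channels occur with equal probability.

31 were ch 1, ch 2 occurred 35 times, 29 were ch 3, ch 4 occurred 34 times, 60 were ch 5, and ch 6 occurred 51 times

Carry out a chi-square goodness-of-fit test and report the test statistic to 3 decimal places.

Expected count for each of the 6 categories: 240/6 = 40.
χ² = (31−40)²/40 + (35−40)²/40 + (29−40)²/40 + (34−40)²/40 + (60−40)²/40 + (51−40)²/40
   = 2.0250 + 0.6250 + 3.0250 + 0.9000 + 10.0000 + 3.0250
Sum = 19.600

19.600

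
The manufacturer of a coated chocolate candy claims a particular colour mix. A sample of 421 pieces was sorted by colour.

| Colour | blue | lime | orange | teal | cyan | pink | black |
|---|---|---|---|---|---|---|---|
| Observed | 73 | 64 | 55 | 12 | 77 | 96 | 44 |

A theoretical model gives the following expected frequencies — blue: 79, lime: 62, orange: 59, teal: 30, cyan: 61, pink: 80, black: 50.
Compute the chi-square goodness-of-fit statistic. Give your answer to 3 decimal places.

19.708

blue: (73 − 79)²/79 = 36/79 = 0.4557
lime: (64 − 62)²/62 = 4/62 = 0.0645
orange: (55 − 59)²/59 = 16/59 = 0.2712
teal: (12 − 30)²/30 = 324/30 = 10.8000
cyan: (77 − 61)²/61 = 256/61 = 4.1967
pink: (96 − 80)²/80 = 256/80 = 3.2000
black: (44 − 50)²/50 = 36/50 = 0.7200
Sum = 19.708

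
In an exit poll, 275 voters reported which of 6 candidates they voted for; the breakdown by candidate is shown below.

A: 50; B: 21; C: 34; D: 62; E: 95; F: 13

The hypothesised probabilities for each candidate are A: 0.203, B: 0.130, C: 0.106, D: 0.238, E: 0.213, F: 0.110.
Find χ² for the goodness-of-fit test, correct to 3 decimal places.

Expected counts E_i = n·p_i: 275×0.203 = 55.825, 275×0.130 = 35.75, 275×0.106 = 29.15, 275×0.238 = 65.45, 275×0.213 = 58.575, 275×0.110 = 30.25.
cat         O        E   (O−E)²/E
A          50   55.825     0.6078
B          21    35.75     6.0857
C          34    29.15     0.8069
D          62    65.45     0.1819
E          95   58.575    22.6510
F          13    30.25     9.8368
Sum = 40.170

40.170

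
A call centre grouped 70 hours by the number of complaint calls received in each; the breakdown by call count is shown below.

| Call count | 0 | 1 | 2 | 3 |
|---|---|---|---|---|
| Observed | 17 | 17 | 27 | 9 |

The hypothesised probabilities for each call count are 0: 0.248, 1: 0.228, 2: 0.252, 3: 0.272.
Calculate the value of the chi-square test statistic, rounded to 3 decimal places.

10.336

Expected counts E_i = n·p_i: 70×0.248 = 17.36, 70×0.228 = 15.96, 70×0.252 = 17.64, 70×0.272 = 19.04.
0: (17 − 17.36)²/17.36 = 0.1296/17.36 = 0.0075
1: (17 − 15.96)²/15.96 = 1.0816/15.96 = 0.0678
2: (27 − 17.64)²/17.64 = 87.6096/17.64 = 4.9665
3: (9 − 19.04)²/19.04 = 100.8016/19.04 = 5.2942
Sum = 10.336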